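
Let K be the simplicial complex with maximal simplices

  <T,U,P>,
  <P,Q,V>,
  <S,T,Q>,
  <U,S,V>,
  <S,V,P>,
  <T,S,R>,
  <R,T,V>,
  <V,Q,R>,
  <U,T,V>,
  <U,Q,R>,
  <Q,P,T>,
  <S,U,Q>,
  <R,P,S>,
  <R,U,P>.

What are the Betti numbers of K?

We work with the vertex ordering P < Q < R < S < T < U < V. The simplices of K, each written with vertices in increasing order, are:

  0-simplices (7): P, Q, R, S, T, U, V
  1-simplices (21): PQ, PR, PS, PT, PU, PV, QR, QS, QT, QU, QV, RS, RT, RU, RV, ST, SU, SV, TU, TV, UV
  2-simplices (14): PQT, PQV, PRS, PRU, PSV, PTU, QRU, QRV, QST, QSU, RST, RTV, SUV, TUV

Hence C_0 ≅ Z^7, C_1 ≅ Z^21, C_2 ≅ Z^14.

∂_1: C_1 → C_0 maps an edge to its endpoints' difference, ∂[p,q] = q − p.
This gives a 7×21 integer matrix of rank 6; reducing to Smith normal form yields diagonal entries (1,1,1,1,1,1).

Boundary ∂_2: C_2 → C_1 maps a triangle to the signed sum of its edges. For instance
  ∂RTV = TV − RV + RT,
  ∂PRS = RS − PS + PR.
As a 21×14 matrix over Z this has rank 13, with invariant factors (1,1,1,1,1,1,1,1,1,1,1,1,1).

Computing H_k = (kernel of ∂_k) / (image of ∂_{k+1}):

  H_0: rank C_0 − rank ∂_1 = 7 − 6 = 1, and the invariant factors of ∂_1 are all 1, so H_0 ≅ Z.
  H_1: rank ker ∂_1 − rank ∂_2 = (21 − 6) − 13 = 2, and the invariant factors of ∂_2 are all 1, so H_1 ≅ Z^2.
  H_2: rank ker ∂_2 − rank ∂_3 = (14 − 13) − 0 = 1, and there is no ∂_3, so H_2 ≅ Z.

As a check, the Euler characteristic is 7 − 21 + 14 = 0, which agrees with 1 − 2 + 1 = 0.

Hence the Betti numbers are b_0 = 1, b_1 = 2, b_2 = 1.

b_0 = 1, b_1 = 2, b_2 = 1.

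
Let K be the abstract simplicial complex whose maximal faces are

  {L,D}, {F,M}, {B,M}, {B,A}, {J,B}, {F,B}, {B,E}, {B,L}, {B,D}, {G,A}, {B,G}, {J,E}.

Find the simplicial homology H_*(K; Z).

H_0 ≅ Z,  H_1 ≅ Z^4.

We work with the vertex ordering A < B < D < E < F < G < J < L < M. The simplices of K, each written with vertices in increasing order, are:

  0-simplices (9): A, B, D, E, F, G, J, L, M
  1-simplices (12): AB, AG, BD, BE, BF, BG, BJ, BL, BM, DL, EJ, FM

Hence C_0 ≅ Z^9, C_1 ≅ Z^12.

Boundary ∂_1: C_1 → C_0 sends each edge [p,q] (with p < q) to q − p. For instance
  ∂DL = L − D.
The resulting 9×12 matrix has rank 8, and its Smith normal form has invariant factors (1,1,1,1,1,1,1,1).

Reading off H_k = ker ∂_k / im ∂_{k+1}:

  H_0: rank C_0 − rank ∂_1 = 9 − 8 = 1, and the invariant factors of ∂_1 are all 1, so H_0 ≅ Z.
  H_1: rank ker ∂_1 − rank ∂_2 = (12 − 8) − 0 = 4, and there is no ∂_2, so H_1 ≅ Z^4.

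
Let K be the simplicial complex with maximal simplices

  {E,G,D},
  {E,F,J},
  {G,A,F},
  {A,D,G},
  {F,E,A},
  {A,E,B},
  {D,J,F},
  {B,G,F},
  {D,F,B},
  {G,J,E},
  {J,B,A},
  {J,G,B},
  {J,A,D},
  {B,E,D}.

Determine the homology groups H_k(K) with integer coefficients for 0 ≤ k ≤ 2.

H_0 = Z,  H_1 = Z^2,  H_2 = Z.

We work with the vertex ordering A < B < D < E < F < G < J. The simplices of K, each written with vertices in increasing order, are:

  0-simplices (7): A, B, D, E, F, G, J
  1-simplices (21): AB, AD, AE, AF, AG, AJ, BD, BE, BF, BG, BJ, DE, DF, DG, DJ, EF, EG, EJ, FG, FJ, GJ
  2-simplices (14): ABE, ABJ, ADG, ADJ, AEF, AFG, BDE, BDF, BFG, BGJ, DEG, DFJ, EFJ, EGJ

giving chain groups C_0 ≅ Z^7, C_1 ≅ Z^21, C_2 ≅ Z^14.

∂_1: C_1 → C_0 is given by ∂[p,q] = [q] − [p].
The 7×21 boundary matrix has rank 6 and Smith normal form diag(1,1,1,1,1,1).

∂_2: C_2 → C_1 maps a triangle to the signed sum of its edges. For instance
  ∂EGJ = GJ − EJ + EG,
  ∂DEG = EG − DG + DE.
As a 21×14 matrix over Z this has rank 13, with invariant factors (1,1,1,1,1,1,1,1,1,1,1,1,1).

Reading off H_k = ker ∂_k / im ∂_{k+1}:

  H_0: rank C_0 − rank ∂_1 = 7 − 6 = 1, and the invariant factors of ∂_1 are all 1, so H_0 ≅ Z.
  H_1: rank ker ∂_1 − rank ∂_2 = (21 − 6) − 13 = 2, and the invariant factors of ∂_2 are all 1, so H_1 ≅ Z^2.
  H_2: rank ker ∂_2 − rank ∂_3 = (14 − 13) − 0 = 1, and there is no ∂_3, so H_2 ≅ Z.

(K is a triangulation of the torus T^2.)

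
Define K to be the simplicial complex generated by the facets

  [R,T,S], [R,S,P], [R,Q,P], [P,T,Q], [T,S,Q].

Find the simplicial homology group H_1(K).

H_1 = Z.

Take the total order P < Q < R < S < T on the vertex set. Then K (dimension 2) consists of the simplices:

  0-simplices (5): P, Q, R, S, T
  1-simplices (10): PQ, PR, PS, PT, QR, QS, QT, RS, RT, ST
  2-simplices (5): PQR, PQT, PRS, QST, RST

giving chain groups C_0 ≅ Z^5, C_1 ≅ Z^10, C_2 ≅ Z^5.

Boundary ∂_1: C_1 → C_0 maps an edge to its endpoints' difference, ∂[p,q] = q − p. For instance
  ∂QT = T − Q.
As a 5×10 matrix over Z this has rank 4, with invariant factors (1,1,1,1).

∂_2: C_2 → C_1 sends each 2-simplex [p,q,r] to [q,r] − [p,r] + [p,q]. For instance
  ∂PRS = RS − PS + PR,
  ∂PQT = QT − PT + PQ.
The 10×5 boundary matrix has rank 5 and Smith normal form diag(1,1,1,1,1).

Computing H_k = (kernel of ∂_k) / (image of ∂_{k+1}):

  H_1: rank ker ∂_1 − rank ∂_2 = (10 − 4) − 5 = 1, and the invariant factors of ∂_2 are all 1, so H_1 = Z.

(K is a triangulation of the Möbius band.)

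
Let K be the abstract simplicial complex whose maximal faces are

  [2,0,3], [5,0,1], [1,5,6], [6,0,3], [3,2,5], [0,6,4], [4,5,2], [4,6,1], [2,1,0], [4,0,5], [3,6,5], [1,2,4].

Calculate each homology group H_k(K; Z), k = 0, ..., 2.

Order the vertices as 0 < 1 < 2 < 3 < 4 < 5 < 6. Listing each simplex with vertices in this order, K has dimension 2 with simplices:

  0-simplices (7): [0], [1], [2], [3], [4], [5], [6]
  1-simplices (18): [0,1], [0,2], [0,3], [0,4], [0,5], [0,6], [1,2], [1,4], [1,5], [1,6], [2,3], [2,4], [2,5], [3,5], [3,6], [4,5], [4,6], [5,6]
  2-simplices (12): [0,1,2], [0,1,5], [0,2,3], [0,3,6], [0,4,5], [0,4,6], [1,2,4], [1,4,6], [1,5,6], [2,3,5], [2,4,5], [3,5,6]

giving chain groups C_0 ≅ Z^7, C_1 ≅ Z^18, C_2 ≅ Z^12.

Boundary ∂_1: C_1 → C_0 is given by ∂[p,q] = [q] − [p]. For instance
  ∂[0,5] = [5] − [0].
As a 7×18 matrix over Z this has rank 6, with invariant factors (1,1,1,1,1,1).

Boundary ∂_2: C_2 → C_1 maps a triangle to the signed sum of its edges. For instance
  ∂[0,1,2] = [1,2] − [0,2] + [0,1],
  ∂[1,4,6] = [4,6] − [1,6] + [1,4].
The resulting 18×12 matrix has rank 12, and its Smith normal form has invariant factors (1,1,1,1,1,1,1,1,1,1,1,2).

From H_k ≅ ker(∂_k) / im(∂_{k+1}) we obtain:

  H_0: rank C_0 − rank ∂_1 = 7 − 6 = 1, and the invariant factors of ∂_1 are all 1, so H_0 = Z.
  H_1: rank ker ∂_1 − rank ∂_2 = (18 − 6) − 12 = 0, and ∂_2 has invariant factor 2 > 1, so H_1 = Z/2.
  H_2: rank ker ∂_2 − rank ∂_3 = (12 − 12) − 0 = 0, and there is no ∂_3, so H_2 = 0.

H_0 ≅ Z,  H_1 ≅ Z/2,  H_2 = 0.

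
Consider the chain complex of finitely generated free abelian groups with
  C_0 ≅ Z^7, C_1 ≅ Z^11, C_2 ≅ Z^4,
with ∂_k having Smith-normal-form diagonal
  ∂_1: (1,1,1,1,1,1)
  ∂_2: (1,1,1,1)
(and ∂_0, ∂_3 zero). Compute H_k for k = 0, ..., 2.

H_0: b_0 = 7 − 0 − 6 = 1; torsion from ∂_1 factors > 1: none. So H_0 = Z.
H_1: b_1 = 11 − 6 − 4 = 1; torsion from ∂_2 factors > 1: none. So H_1 = Z.
H_2: b_2 = 4 − 4 − 0 = 0; torsion from ∂_3 factors > 1: none. So H_2 = 0.

H_0 = Z,  H_1 = Z,  H_2 = 0.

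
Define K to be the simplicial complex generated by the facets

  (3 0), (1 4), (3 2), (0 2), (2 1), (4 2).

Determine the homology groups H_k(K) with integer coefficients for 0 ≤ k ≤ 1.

Take the total order 0 < 1 < 2 < 3 < 4 on the vertex set. Then K (dimension 1) consists of the simplices:

  0-simplices (5): [0], [1], [2], [3], [4]
  1-simplices (6): [0,2], [0,3], [1,2], [1,4], [2,3], [2,4]

so the chain groups are C_0 ≅ Z^5, C_1 ≅ Z^6.

∂_1: C_1 → C_0 sends each edge [p,q] (with p < q) to q − p.
This gives a 5×6 integer matrix of rank 4; reducing to Smith normal form yields diagonal entries (1,1,1,1).

From H_k ≅ ker(∂_k) / im(∂_{k+1}) we obtain:

  H_0: rank C_0 − rank ∂_1 = 5 − 4 = 1, and the invariant factors of ∂_1 are all 1, so H_0 = Z.
  H_1: rank ker ∂_1 − rank ∂_2 = (6 − 4) − 0 = 2, and there is no ∂_2, so H_1 = Z^2.

H_0 ≅ Z,  H_1 ≅ Z^2.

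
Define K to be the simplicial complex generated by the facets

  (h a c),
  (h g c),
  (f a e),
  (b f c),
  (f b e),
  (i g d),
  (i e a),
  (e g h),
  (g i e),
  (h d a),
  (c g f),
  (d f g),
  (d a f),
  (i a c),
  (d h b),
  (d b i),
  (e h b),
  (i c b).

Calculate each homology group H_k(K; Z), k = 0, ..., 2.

H_0 = Z,  H_1 = Z^2,  H_2 = Z.

Take the total order a < b < c < d < e < f < g < h < i on the vertex set. Then K (dimension 2) consists of the simplices:

  0-simplices (9): a, b, c, d, e, f, g, h, i
  1-simplices (27): ac, ad, ae, af, ah, ai, bc, bd, be, bf, bh, bi, cf, cg, ch, ci, df, dg, dh, di, ef, eg, eh, ei, fg, gh, gi
  2-simplices (18): ach, aci, adf, adh, aef, aei, bcf, bci, bdh, bdi, bef, beh, cfg, cgh, dfg, dgi, egh, egi

so the chain groups are C_0 ≅ Z^9, C_1 ≅ Z^27, C_2 ≅ Z^18.

The boundary map ∂_1: C_1 → C_0 maps an edge to its endpoints' difference, ∂[p,q] = q − p. For instance
  ∂dg = g − d.
This gives a 9×27 integer matrix of rank 8; reducing to Smith normal form yields diagonal entries (1,1,1,1,1,1,1,1).

Boundary ∂_2: C_2 → C_1 sends each 2-simplex [p,q,r] to [q,r] − [p,r] + [p,q]. For instance
  ∂adf = df − af + ad,
  ∂aei = ei − ai + ae.
The 27×18 boundary matrix has rank 17 and Smith normal form diag(1,1,1,1,1,1,1,1,1,1,1,1,1,1,1,1,1).

Computing H_k = (kernel of ∂_k) / (image of ∂_{k+1}):

  H_0: rank C_0 − rank ∂_1 = 9 − 8 = 1, and the invariant factors of ∂_1 are all 1, so H_0 = Z.
  H_1: rank ker ∂_1 − rank ∂_2 = (27 − 8) − 17 = 2, and the invariant factors of ∂_2 are all 1, so H_1 = Z^2.
  H_2: rank ker ∂_2 − rank ∂_3 = (18 − 17) − 0 = 1, and there is no ∂_3, so H_2 = Z.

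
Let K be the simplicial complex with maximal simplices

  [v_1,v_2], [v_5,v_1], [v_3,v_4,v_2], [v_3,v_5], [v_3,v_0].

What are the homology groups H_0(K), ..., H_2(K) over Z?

H_0 = Z,  H_1 = Z,  H_2 = 0.

We work with the vertex ordering v_0 < v_1 < v_2 < v_3 < v_4 < v_5. The simplices of K, each written with vertices in increasing order, are:

  0-simplices (6): [v_0], [v_1], [v_2], [v_3], [v_4], [v_5]
  1-simplices (7): [v_0,v_3], [v_1,v_2], [v_1,v_5], [v_2,v_3], [v_2,v_4], [v_3,v_4], [v_3,v_5]
  2-simplices (1): [v_2,v_3,v_4]

giving chain groups C_0 ≅ Z^6, C_1 ≅ Z^7, C_2 ≅ Z^1.

∂_1: C_1 → C_0 is given by ∂[p,q] = [q] − [p].
As a 6×7 matrix over Z this has rank 5, with invariant factors (1,1,1,1,1).

Boundary ∂_2: C_2 → C_1 maps a triangle to the signed sum of its edges. For instance
  ∂[v_2,v_3,v_4] = [v_3,v_4] − [v_2,v_4] + [v_2,v_3].
The resulting 7×1 matrix has rank 1, and its Smith normal form has invariant factors (1).

Now H_k = ker ∂_k / im ∂_{k+1}, so:

  H_0: rank C_0 − rank ∂_1 = 6 − 5 = 1, and the invariant factors of ∂_1 are all 1, so H_0 ≅ Z.
  H_1: rank ker ∂_1 − rank ∂_2 = (7 − 5) − 1 = 1, and the invariant factors of ∂_2 are all 1, so H_1 ≅ Z.
  H_2: rank ker ∂_2 − rank ∂_3 = (1 − 1) − 0 = 0, and there is no ∂_3, so H_2 ≅ 0.

As a check, the Euler characteristic is 6 − 7 + 1 = 0, which agrees with 1 − 1 + 0 = 0.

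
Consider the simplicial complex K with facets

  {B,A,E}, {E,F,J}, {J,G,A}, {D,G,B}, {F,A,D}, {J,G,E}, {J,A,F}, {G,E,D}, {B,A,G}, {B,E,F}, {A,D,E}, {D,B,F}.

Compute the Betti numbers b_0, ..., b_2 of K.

b_0 = 1, b_1 = 0, b_2 = 0.

Order the vertices as A < B < D < E < F < G < J. Listing each simplex with vertices in this order, K has dimension 2 with simplices:

  0-simplices (7): A, B, D, E, F, G, J
  1-simplices (18): AB, AD, AE, AF, AG, AJ, BD, BE, BF, BG, DE, DF, DG, EF, EG, EJ, FJ, GJ
  2-simplices (12): ABE, ABG, ADE, ADF, AFJ, AGJ, BDF, BDG, BEF, DEG, EFJ, EGJ

so the chain groups are C_0 ≅ Z^7, C_1 ≅ Z^18, C_2 ≅ Z^12.

∂_1: C_1 → C_0 maps an edge to its endpoints' difference, ∂[p,q] = q − p. For instance
  ∂AF = F − A.
As a 7×18 matrix over Z this has rank 6, with invariant factors (1,1,1,1,1,1).

The boundary map ∂_2: C_2 → C_1 sends each 2-simplex [p,q,r] to [q,r] − [p,r] + [p,q]. For instance
  ∂EFJ = FJ − EJ + EF,
  ∂EGJ = GJ − EJ + EG.
This gives a 18×12 integer matrix of rank 12; reducing to Smith normal form yields diagonal entries (1,1,1,1,1,1,1,1,1,1,1,2).

From H_k ≅ ker(∂_k) / im(∂_{k+1}) we obtain:

  H_0: rank C_0 − rank ∂_1 = 7 − 6 = 1, and the invariant factors of ∂_1 are all 1, so H_0 ≅ Z.
  H_1: rank ker ∂_1 − rank ∂_2 = (18 − 6) − 12 = 0, and ∂_2 has invariant factor 2 > 1, so H_1 ≅ Z/2.
  H_2: rank ker ∂_2 − rank ∂_3 = (12 − 12) − 0 = 0, and there is no ∂_3, so H_2 ≅ 0.

As a check, the Euler characteristic is 7 − 18 + 12 = 1, which agrees with 1 − 0 + 0 = 1.
(K is a triangulation of the real projective plane RP^2.)

Hence the Betti numbers are b_0 = 1, b_1 = 0, b_2 = 0.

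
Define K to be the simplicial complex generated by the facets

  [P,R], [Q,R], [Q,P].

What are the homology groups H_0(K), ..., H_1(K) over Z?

H_0 ≅ Z,  H_1 ≅ Z.

K has 3 vertices, 3 edges.
rank ∂_0 = 0, rank ∂_1 = 2 ⇒ b_0 = 3 − 0 − 2 = 1; all invariant factors of ∂_1 are 1 so no torsion. So H_0 ≅ Z.
rank ∂_1 = 2, rank ∂_2 = 0 ⇒ b_1 = 3 − 2 − 0 = 1. So H_1 ≅ Z.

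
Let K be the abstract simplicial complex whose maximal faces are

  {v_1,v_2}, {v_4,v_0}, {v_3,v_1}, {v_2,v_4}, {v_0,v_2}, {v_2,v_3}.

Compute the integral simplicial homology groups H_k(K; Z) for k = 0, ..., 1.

Order the vertices as v_0 < v_1 < v_2 < v_3 < v_4. Listing each simplex with vertices in this order, K has dimension 1 with simplices:

  0-simplices (5): [v_0], [v_1], [v_2], [v_3], [v_4]
  1-simplices (6): [v_0,v_2], [v_0,v_4], [v_1,v_2], [v_1,v_3], [v_2,v_3], [v_2,v_4]

so the chain groups are C_0 ≅ Z^5, C_1 ≅ Z^6.

Boundary ∂_1: C_1 → C_0 sends each edge [p,q] (with p < q) to q − p.
The 5×6 boundary matrix has rank 4 and Smith normal form diag(1,1,1,1).

Computing H_k = (kernel of ∂_k) / (image of ∂_{k+1}):

  H_0: rank C_0 − rank ∂_1 = 5 − 4 = 1, and the invariant factors of ∂_1 are all 1, so H_0 ≅ Z.
  H_1: rank ker ∂_1 − rank ∂_2 = (6 − 4) − 0 = 2, and there is no ∂_2, so H_1 ≅ Z^2.

H_0 ≅ Z,  H_1 ≅ Z^2.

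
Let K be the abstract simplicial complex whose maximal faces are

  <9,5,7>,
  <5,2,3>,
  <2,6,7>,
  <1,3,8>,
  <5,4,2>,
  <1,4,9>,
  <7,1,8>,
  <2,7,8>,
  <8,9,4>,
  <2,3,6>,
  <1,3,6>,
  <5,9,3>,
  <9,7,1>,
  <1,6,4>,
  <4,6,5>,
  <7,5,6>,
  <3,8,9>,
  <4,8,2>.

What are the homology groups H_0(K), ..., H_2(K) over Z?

Take the total order 1 < 2 < 3 < 4 < 5 < 6 < 7 < 8 < 9 on the vertex set. Then K (dimension 2) consists of the simplices:

  0-simplices (9): [1], [2], [3], [4], [5], [6], [7], [8], [9]
  1-simplices (27): (27 of them)
  2-simplices (18): [1,3,6], [1,3,8], [1,4,6], [1,4,9], [1,7,8], [1,7,9], [2,3,5], [2,3,6], [2,4,5], [2,4,8], [2,6,7], [2,7,8], [3,5,9], [3,8,9], [4,5,6], [4,8,9], [5,6,7], [5,7,9]

giving chain groups C_0 ≅ Z^9, C_1 ≅ Z^27, C_2 ≅ Z^18.

Boundary ∂_1: C_1 → C_0 is given by ∂[p,q] = [q] − [p]. For instance
  ∂[1,7] = [7] − [1].
As a 9×27 matrix over Z this has rank 8, with invariant factors (1,1,1,1,1,1,1,1).

The boundary map ∂_2: C_2 → C_1 sends each 2-simplex [p,q,r] to [q,r] − [p,r] + [p,q]. For instance
  ∂[2,4,5] = [4,5] − [2,5] + [2,4],
  ∂[4,5,6] = [5,6] − [4,6] + [4,5].
The 27×18 boundary matrix has rank 18 and Smith normal form diag(1,1,1,1,1,1,1,1,1,1,1,1,1,1,1,1,1,2).

From H_k ≅ ker(∂_k) / im(∂_{k+1}) we obtain:

  H_0: rank C_0 − rank ∂_1 = 9 − 8 = 1, and the invariant factors of ∂_1 are all 1, so H_0 = Z.
  H_1: rank ker ∂_1 − rank ∂_2 = (27 − 8) − 18 = 1, and ∂_2 has invariant factor 2 > 1, so H_1 = Z ⊕ Z/2.
  H_2: rank ker ∂_2 − rank ∂_3 = (18 − 18) − 0 = 0, and there is no ∂_3, so H_2 = 0.

As a check, the Euler characteristic is 9 − 27 + 18 = 0, which agrees with 1 − 1 + 0 = 0.
(K is a triangulation of the Klein bottle.)

H_0 = Z,  H_1 = Z ⊕ Z/2,  H_2 = 0.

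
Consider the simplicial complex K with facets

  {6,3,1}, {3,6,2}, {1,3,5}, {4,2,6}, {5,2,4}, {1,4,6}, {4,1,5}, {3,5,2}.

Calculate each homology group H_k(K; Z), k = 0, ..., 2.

We work with the vertex ordering 1 < 2 < 3 < 4 < 5 < 6. The simplices of K, each written with vertices in increasing order, are:

  0-simplices (6): [1], [2], [3], [4], [5], [6]
  1-simplices (12): [1,3], [1,4], [1,5], [1,6], [2,3], [2,4], [2,5], [2,6], [3,5], [3,6], [4,5], [4,6]
  2-simplices (8): [1,3,5], [1,3,6], [1,4,5], [1,4,6], [2,3,5], [2,3,6], [2,4,5], [2,4,6]

giving chain groups C_0 ≅ Z^6, C_1 ≅ Z^12, C_2 ≅ Z^8.

Boundary ∂_1: C_1 → C_0 maps an edge to its endpoints' difference, ∂[p,q] = q − p. For instance
  ∂[3,6] = [6] − [3].
The resulting 6×12 matrix has rank 5, and its Smith normal form has invariant factors (1,1,1,1,1).

Boundary ∂_2: C_2 → C_1 maps a triangle to the signed sum of its edges. For instance
  ∂[2,4,5] = [4,5] − [2,5] + [2,4],
  ∂[2,4,6] = [4,6] − [2,6] + [2,4].
This gives a 12×8 integer matrix of rank 7; reducing to Smith normal form yields diagonal entries (1,1,1,1,1,1,1).

Now H_k = ker ∂_k / im ∂_{k+1}, so:

  H_0: rank C_0 − rank ∂_1 = 6 − 5 = 1, and the invariant factors of ∂_1 are all 1, so H_0 ≅ Z.
  H_1: rank ker ∂_1 − rank ∂_2 = (12 − 5) − 7 = 0, and the invariant factors of ∂_2 are all 1, so H_1 ≅ 0.
  H_2: rank ker ∂_2 − rank ∂_3 = (8 − 7) − 0 = 1, and there is no ∂_3, so H_2 ≅ Z.

H_0 ≅ Z,  H_1 = 0,  H_2 ≅ Z.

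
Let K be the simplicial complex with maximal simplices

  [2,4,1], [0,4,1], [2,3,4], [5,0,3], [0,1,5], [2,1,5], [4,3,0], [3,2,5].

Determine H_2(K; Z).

Take the total order 0 < 1 < 2 < 3 < 4 < 5 on the vertex set. Then K (dimension 2) consists of the simplices:

  0-simplices (6): [0], [1], [2], [3], [4], [5]
  1-simplices (12): [0,1], [0,3], [0,4], [0,5], [1,2], [1,4], [1,5], [2,3], [2,4], [2,5], [3,4], [3,5]
  2-simplices (8): [0,1,4], [0,1,5], [0,3,4], [0,3,5], [1,2,4], [1,2,5], [2,3,4], [2,3,5]

giving chain groups C_0 ≅ Z^6, C_1 ≅ Z^12, C_2 ≅ Z^8.

∂_1: C_1 → C_0 is given by ∂[p,q] = [q] − [p].
The resulting 6×12 matrix has rank 5, and its Smith normal form has invariant factors (1,1,1,1,1).

∂_2: C_2 → C_1 maps a triangle to the signed sum of its edges. For instance
  ∂[2,3,5] = [3,5] − [2,5] + [2,3],
  ∂[0,3,5] = [3,5] − [0,5] + [0,3].
The resulting 12×8 matrix has rank 7, and its Smith normal form has invariant factors (1,1,1,1,1,1,1).

Computing H_k = (kernel of ∂_k) / (image of ∂_{k+1}):

  H_2: rank ker ∂_2 − rank ∂_3 = (8 − 7) − 0 = 1, and there is no ∂_3, so H_2 = Z.

H_2 ≅ Z.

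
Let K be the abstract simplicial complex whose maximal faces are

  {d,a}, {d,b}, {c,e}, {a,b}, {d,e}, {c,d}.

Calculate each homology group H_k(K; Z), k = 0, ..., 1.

H_0 ≅ Z,  H_1 ≅ Z^2.

Fix the vertex order a < b < c < d < e and write every simplex with vertices in increasing order. Then dim K = 1 and the simplices of K are:

  0-simplices (5): a, b, c, d, e
  1-simplices (6): ab, ad, bd, cd, ce, de

Hence C_0 ≅ Z^5, C_1 ≅ Z^6.

∂_1: C_1 → C_0 sends each edge [p,q] (with p < q) to q − p. For instance
  ∂de = e − d.
The 5×6 boundary matrix has rank 4 and Smith normal form diag(1,1,1,1).

Reading off H_k = ker ∂_k / im ∂_{k+1}:

  H_0: rank C_0 − rank ∂_1 = 5 − 4 = 1, and the invariant factors of ∂_1 are all 1, so H_0 ≅ Z.
  H_1: rank ker ∂_1 − rank ∂_2 = (6 − 4) − 0 = 2, and there is no ∂_2, so H_1 ≅ Z^2.

As a check, the Euler characteristic is 5 − 6 = -1, which agrees with 1 − 2 = -1.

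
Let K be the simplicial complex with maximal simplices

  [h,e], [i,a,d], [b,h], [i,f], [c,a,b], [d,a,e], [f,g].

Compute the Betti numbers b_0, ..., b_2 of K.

Fix the vertex order a < b < c < d < e < f < g < h < i and write every simplex with vertices in increasing order. Then dim K = 2 and the simplices of K are:

  0-simplices (9): a, b, c, d, e, f, g, h, i
  1-simplices (12): ab, ac, ad, ae, ai, bc, bh, de, di, eh, fg, fi
  2-simplices (3): abc, ade, adi

Hence C_0 ≅ Z^9, C_1 ≅ Z^12, C_2 ≅ Z^3.

Boundary ∂_1: C_1 → C_0 sends each edge [p,q] (with p < q) to q − p. For instance
  ∂fg = g − f.
This gives a 9×12 integer matrix of rank 8; reducing to Smith normal form yields diagonal entries (1,1,1,1,1,1,1,1).

Boundary ∂_2: C_2 → C_1 maps a triangle to the signed sum of its edges. For instance
  ∂abc = bc − ac + ab,
  ∂adi = di − ai + ad.
This gives a 12×3 integer matrix of rank 3; reducing to Smith normal form yields diagonal entries (1,1,1).

From H_k ≅ ker(∂_k) / im(∂_{k+1}) we obtain:

  H_0: rank C_0 − rank ∂_1 = 9 − 8 = 1, and the invariant factors of ∂_1 are all 1, so H_0 ≅ Z.
  H_1: rank ker ∂_1 − rank ∂_2 = (12 − 8) − 3 = 1, and the invariant factors of ∂_2 are all 1, so H_1 ≅ Z.
  H_2: rank ker ∂_2 − rank ∂_3 = (3 − 3) − 0 = 0, and there is no ∂_3, so H_2 ≅ 0.

As a check, the Euler characteristic is 9 − 12 + 3 = 0, which agrees with 1 − 1 + 0 = 0.

Hence the Betti numbers are b_0 = 1, b_1 = 1, b_2 = 0.

b_0 = 1, b_1 = 1, b_2 = 0.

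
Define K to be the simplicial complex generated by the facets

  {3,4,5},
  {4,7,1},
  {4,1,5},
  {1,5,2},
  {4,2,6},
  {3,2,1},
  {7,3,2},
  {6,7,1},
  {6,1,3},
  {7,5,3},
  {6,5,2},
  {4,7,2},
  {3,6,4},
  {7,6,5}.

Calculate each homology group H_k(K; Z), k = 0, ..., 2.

H_0 ≅ Z,  H_1 ≅ Z^2,  H_2 ≅ Z.

Take the total order 1 < 2 < 3 < 4 < 5 < 6 < 7 on the vertex set. Then K (dimension 2) consists of the simplices:

  0-simplices (7): [1], [2], [3], [4], [5], [6], [7]
  1-simplices (21): [1,2], [1,3], [1,4], [1,5], [1,6], [1,7], [2,3], [2,4], [2,5], [2,6], [2,7], [3,4], [3,5], [3,6], [3,7], [4,5], [4,6], [4,7], [5,6], [5,7], [6,7]
  2-simplices (14): [1,2,3], [1,2,5], [1,3,6], [1,4,5], [1,4,7], [1,6,7], [2,3,7], [2,4,6], [2,4,7], [2,5,6], [3,4,5], [3,4,6], [3,5,7], [5,6,7]

so the chain groups are C_0 ≅ Z^7, C_1 ≅ Z^21, C_2 ≅ Z^14.

∂_1: C_1 → C_0 sends each edge [p,q] (with p < q) to q − p. For instance
  ∂[5,7] = [7] − [5].
The 7×21 boundary matrix has rank 6 and Smith normal form diag(1,1,1,1,1,1).

Boundary ∂_2: C_2 → C_1 sends each 2-simplex [p,q,r] to [q,r] − [p,r] + [p,q]. For instance
  ∂[2,5,6] = [5,6] − [2,6] + [2,5],
  ∂[1,2,5] = [2,5] − [1,5] + [1,2].
The resulting 21×14 matrix has rank 13, and its Smith normal form has invariant factors (1,1,1,1,1,1,1,1,1,1,1,1,1).

Reading off H_k = ker ∂_k / im ∂_{k+1}:

  H_0: rank C_0 − rank ∂_1 = 7 − 6 = 1, and the invariant factors of ∂_1 are all 1, so H_0 = Z.
  H_1: rank ker ∂_1 − rank ∂_2 = (21 − 6) − 13 = 2, and the invariant factors of ∂_2 are all 1, so H_1 = Z^2.
  H_2: rank ker ∂_2 − rank ∂_3 = (14 − 13) − 0 = 1, and there is no ∂_3, so H_2 = Z.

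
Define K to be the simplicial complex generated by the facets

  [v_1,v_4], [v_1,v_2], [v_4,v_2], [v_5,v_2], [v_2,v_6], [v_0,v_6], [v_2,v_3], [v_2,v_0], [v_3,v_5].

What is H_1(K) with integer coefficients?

H_1 = Z^3.

Order the vertices as v_0 < v_1 < v_2 < v_3 < v_4 < v_5 < v_6. Listing each simplex with vertices in this order, K has dimension 1 with simplices:

  0-simplices (7): [v_0], [v_1], [v_2], [v_3], [v_4], [v_5], [v_6]
  1-simplices (9): [v_0,v_2], [v_0,v_6], [v_1,v_2], [v_1,v_4], [v_2,v_3], [v_2,v_4], [v_2,v_5], [v_2,v_6], [v_3,v_5]

giving chain groups C_0 ≅ Z^7, C_1 ≅ Z^9.

Boundary ∂_1: C_1 → C_0 sends each edge [p,q] (with p < q) to q − p. For instance
  ∂[v_0,v_2] = [v_2] − [v_0].
This gives a 7×9 integer matrix of rank 6; reducing to Smith normal form yields diagonal entries (1,1,1,1,1,1).

Computing H_k = (kernel of ∂_k) / (image of ∂_{k+1}):

  H_1: rank ker ∂_1 − rank ∂_2 = (9 − 6) − 0 = 3, and there is no ∂_2, so H_1 ≅ Z^3.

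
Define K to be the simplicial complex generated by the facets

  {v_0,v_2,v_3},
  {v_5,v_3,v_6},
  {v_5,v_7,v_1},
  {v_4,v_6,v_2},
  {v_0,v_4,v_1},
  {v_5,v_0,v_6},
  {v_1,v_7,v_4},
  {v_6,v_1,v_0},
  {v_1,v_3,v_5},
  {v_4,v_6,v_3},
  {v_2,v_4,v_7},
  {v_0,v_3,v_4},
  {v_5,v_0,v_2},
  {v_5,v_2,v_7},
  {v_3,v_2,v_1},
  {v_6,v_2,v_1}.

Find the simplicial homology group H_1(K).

H_1 ≅ Z^2.

K has 8 vertices, 24 edges, 16 triangles.
rank ∂_1 = 7, rank ∂_2 = 15 ⇒ b_1 = 24 − 7 − 15 = 2; all invariant factors of ∂_2 are 1 so no torsion. So H_1 = Z^2.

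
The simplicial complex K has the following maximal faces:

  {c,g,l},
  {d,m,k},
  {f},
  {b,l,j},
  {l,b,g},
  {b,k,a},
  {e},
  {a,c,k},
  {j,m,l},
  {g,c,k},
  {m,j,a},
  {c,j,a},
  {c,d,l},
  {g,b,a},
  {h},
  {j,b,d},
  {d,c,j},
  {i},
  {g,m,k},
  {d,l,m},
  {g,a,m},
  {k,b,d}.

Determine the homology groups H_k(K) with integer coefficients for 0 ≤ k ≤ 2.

Take the total order a < b < c < d < e < f < g < h < i < j < k < l < m on the vertex set. Then K (dimension 2) consists of the simplices:

  0-simplices (13): a, b, c, d, e, f, g, h, i, j, k, l, m
  1-simplices (27): ab, ac, ag, aj, ak, am, bd, bg, bj, bk, bl, cd, cg, cj, ck, cl, dj, dk, dl, dm, gk, gl, gm, jl, jm, km, lm
  2-simplices (18): abg, abk, acj, ack, agm, ajm, bdj, bdk, bgl, bjl, cdj, cdl, cgk, cgl, dkm, dlm, gkm, jlm

so the chain groups are C_0 ≅ Z^13, C_1 ≅ Z^27, C_2 ≅ Z^18.

Boundary ∂_1: C_1 → C_0 sends each edge [p,q] (with p < q) to q − p. For instance
  ∂dm = m − d.
As a 13×27 matrix over Z this has rank 8, with invariant factors (1,1,1,1,1,1,1,1).

Boundary ∂_2: C_2 → C_1 maps a triangle to the signed sum of its edges. For instance
  ∂cdj = dj − cj + cd,
  ∂abg = bg − ag + ab.
This gives a 27×18 integer matrix of rank 18; reducing to Smith normal form yields diagonal entries (1,1,1,1,1,1,1,1,1,1,1,1,1,1,1,1,1,2).

Reading off H_k = ker ∂_k / im ∂_{k+1}:

  H_0: rank C_0 − rank ∂_1 = 13 − 8 = 5, and the invariant factors of ∂_1 are all 1, so H_0 ≅ Z^5.
  H_1: rank ker ∂_1 − rank ∂_2 = (27 − 8) − 18 = 1, and ∂_2 has invariant factor 2 > 1, so H_1 ≅ Z ⊕ Z_2.
  H_2: rank ker ∂_2 − rank ∂_3 = (18 − 18) − 0 = 0, and there is no ∂_3, so H_2 ≅ 0.

H_0 ≅ Z^5,  H_1 ≅ Z ⊕ Z_2,  H_2 = 0.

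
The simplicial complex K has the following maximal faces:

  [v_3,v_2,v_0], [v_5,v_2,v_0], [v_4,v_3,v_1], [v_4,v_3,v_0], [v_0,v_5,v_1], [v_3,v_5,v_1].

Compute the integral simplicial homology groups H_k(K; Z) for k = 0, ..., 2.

Take the total order v_0 < v_1 < v_2 < v_3 < v_4 < v_5 on the vertex set. Then K (dimension 2) consists of the simplices:

  0-simplices (6): [v_0], [v_1], [v_2], [v_3], [v_4], [v_5]
  1-simplices (12): [v_0,v_1], [v_0,v_2], [v_0,v_3], [v_0,v_4], [v_0,v_5], [v_1,v_3], [v_1,v_4], [v_1,v_5], [v_2,v_3], [v_2,v_5], [v_3,v_4], [v_3,v_5]
  2-simplices (6): [v_0,v_1,v_5], [v_0,v_2,v_3], [v_0,v_2,v_5], [v_0,v_3,v_4], [v_1,v_3,v_4], [v_1,v_3,v_5]

so the chain groups are C_0 ≅ Z^6, C_1 ≅ Z^12, C_2 ≅ Z^6.

∂_1: C_1 → C_0 sends each edge [p,q] (with p < q) to q − p. For instance
  ∂[v_2,v_3] = [v_3] − [v_2].
The resulting 6×12 matrix has rank 5, and its Smith normal form has invariant factors (1,1,1,1,1).

Boundary ∂_2: C_2 → C_1 acts by ∂[p,q,r] = [q,r] − [p,r] + [p,q]. For instance
  ∂[v_0,v_1,v_5] = [v_1,v_5] − [v_0,v_5] + [v_0,v_1],
  ∂[v_0,v_2,v_5] = [v_2,v_5] − [v_0,v_5] + [v_0,v_2].
This gives a 12×6 integer matrix of rank 6; reducing to Smith normal form yields diagonal entries (1,1,1,1,1,1).

Computing H_k = (kernel of ∂_k) / (image of ∂_{k+1}):

  H_0: rank C_0 − rank ∂_1 = 6 − 5 = 1, and the invariant factors of ∂_1 are all 1, so H_0 = Z.
  H_1: rank ker ∂_1 − rank ∂_2 = (12 − 5) − 6 = 1, and the invariant factors of ∂_2 are all 1, so H_1 = Z.
  H_2: rank ker ∂_2 − rank ∂_3 = (6 − 6) − 0 = 0, and there is no ∂_3, so H_2 = 0.

As a check, the Euler characteristic is 6 − 12 + 6 = 0, which agrees with 1 − 1 + 0 = 0.

H_0 ≅ Z,  H_1 ≅ Z,  H_2 = 0.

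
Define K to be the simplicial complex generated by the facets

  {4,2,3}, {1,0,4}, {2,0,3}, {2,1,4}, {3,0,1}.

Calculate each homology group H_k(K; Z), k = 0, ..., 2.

H_0 = Z,  H_1 = Z,  H_2 = 0.

Take the total order 0 < 1 < 2 < 3 < 4 on the vertex set. Then K (dimension 2) consists of the simplices:

  0-simplices (5): [0], [1], [2], [3], [4]
  1-simplices (10): [0,1], [0,2], [0,3], [0,4], [1,2], [1,3], [1,4], [2,3], [2,4], [3,4]
  2-simplices (5): [0,1,3], [0,1,4], [0,2,3], [1,2,4], [2,3,4]

so the chain groups are C_0 ≅ Z^5, C_1 ≅ Z^10, C_2 ≅ Z^5.

Boundary ∂_1: C_1 → C_0 is given by ∂[p,q] = [q] − [p].
This gives a 5×10 integer matrix of rank 4; reducing to Smith normal form yields diagonal entries (1,1,1,1).

The boundary map ∂_2: C_2 → C_1 maps a triangle to the signed sum of its edges. For instance
  ∂[2,3,4] = [3,4] − [2,4] + [2,3],
  ∂[0,2,3] = [2,3] − [0,3] + [0,2].
This gives a 10×5 integer matrix of rank 5; reducing to Smith normal form yields diagonal entries (1,1,1,1,1).

From H_k ≅ ker(∂_k) / im(∂_{k+1}) we obtain:

  H_0: rank C_0 − rank ∂_1 = 5 − 4 = 1, and the invariant factors of ∂_1 are all 1, so H_0 = Z.
  H_1: rank ker ∂_1 − rank ∂_2 = (10 − 4) − 5 = 1, and the invariant factors of ∂_2 are all 1, so H_1 = Z.
  H_2: rank ker ∂_2 − rank ∂_3 = (5 − 5) − 0 = 0, and there is no ∂_3, so H_2 = 0.

As a check, the Euler characteristic is 5 − 10 + 5 = 0, which agrees with 1 − 1 + 0 = 0.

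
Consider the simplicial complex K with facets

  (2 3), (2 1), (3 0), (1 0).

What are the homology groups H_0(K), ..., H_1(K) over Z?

H_0 = Z,  H_1 = Z.

Order the vertices as 0 < 1 < 2 < 3. Listing each simplex with vertices in this order, K has dimension 1 with simplices:

  0-simplices (4): [0], [1], [2], [3]
  1-simplices (4): [0,1], [0,3], [1,2], [2,3]

giving chain groups C_0 ≅ Z^4, C_1 ≅ Z^4.

The boundary map ∂_1: C_1 → C_0 maps an edge to its endpoints' difference, ∂[p,q] = q − p.
As a 4×4 matrix over Z this has rank 3, with invariant factors (1,1,1).

Reading off H_k = ker ∂_k / im ∂_{k+1}:

  H_0: rank C_0 − rank ∂_1 = 4 − 3 = 1, and the invariant factors of ∂_1 are all 1, so H_0 = Z.
  H_1: rank ker ∂_1 − rank ∂_2 = (4 − 3) − 0 = 1, and there is no ∂_2, so H_1 = Z.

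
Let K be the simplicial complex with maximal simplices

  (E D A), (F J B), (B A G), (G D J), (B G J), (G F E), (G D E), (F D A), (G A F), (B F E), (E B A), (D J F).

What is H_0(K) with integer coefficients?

H_0 ≅ Z.

Take the total order A < B < D < E < F < G < J on the vertex set. Then K (dimension 2) consists of the simplices:

  0-simplices (7): A, B, D, E, F, G, J
  1-simplices (18): AB, AD, AE, AF, AG, BE, BF, BG, BJ, DE, DF, DG, DJ, EF, EG, FG, FJ, GJ
  2-simplices (12): ABE, ABG, ADE, ADF, AFG, BEF, BFJ, BGJ, DEG, DFJ, DGJ, EFG

so the chain groups are C_0 ≅ Z^7, C_1 ≅ Z^18, C_2 ≅ Z^12.

The boundary map ∂_1: C_1 → C_0 sends each edge [p,q] (with p < q) to q − p. For instance
  ∂AG = G − A.
The resulting 7×18 matrix has rank 6, and its Smith normal form has invariant factors (1,1,1,1,1,1).

Boundary ∂_2: C_2 → C_1 sends each 2-simplex [p,q,r] to [q,r] − [p,r] + [p,q]. For instance
  ∂ABG = BG − AG + AB,
  ∂AFG = FG − AG + AF.
This gives a 18×12 integer matrix of rank 12; reducing to Smith normal form yields diagonal entries (1,1,1,1,1,1,1,1,1,1,1,2).

Reading off H_k = ker ∂_k / im ∂_{k+1}:

  H_0: rank C_0 − rank ∂_1 = 7 − 6 = 1, and the invariant factors of ∂_1 are all 1, so H_0 ≅ Z.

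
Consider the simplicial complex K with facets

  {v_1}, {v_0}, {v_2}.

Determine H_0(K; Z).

We work with the vertex ordering v_0 < v_1 < v_2. The simplices of K, each written with vertices in increasing order, are:

  0-simplices (3): [v_0], [v_1], [v_2]

Hence C_0 ≅ Z^3.

From H_k ≅ ker(∂_k) / im(∂_{k+1}) we obtain:

  H_0: rank C_0 − rank ∂_1 = 3 − 0 = 3, and there is no ∂_1, so H_0 ≅ Z^3.

H_0 = Z^3.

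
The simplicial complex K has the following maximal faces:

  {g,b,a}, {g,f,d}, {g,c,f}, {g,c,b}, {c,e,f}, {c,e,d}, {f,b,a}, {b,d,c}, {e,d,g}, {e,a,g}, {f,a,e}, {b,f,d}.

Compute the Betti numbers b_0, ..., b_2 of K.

b_0 = 1, b_1 = 0, b_2 = 0.

Order the vertices as a < b < c < d < e < f < g. Listing each simplex with vertices in this order, K has dimension 2 with simplices:

  0-simplices (7): a, b, c, d, e, f, g
  1-simplices (18): ab, ae, af, ag, bc, bd, bf, bg, cd, ce, cf, cg, de, df, dg, ef, eg, fg
  2-simplices (12): abf, abg, aef, aeg, bcd, bcg, bdf, cde, cef, cfg, deg, dfg

giving chain groups C_0 ≅ Z^7, C_1 ≅ Z^18, C_2 ≅ Z^12.

Boundary ∂_1: C_1 → C_0 is given by ∂[p,q] = [q] − [p].
The 7×18 boundary matrix has rank 6 and Smith normal form diag(1,1,1,1,1,1).

∂_2: C_2 → C_1 acts by ∂[p,q,r] = [q,r] − [p,r] + [p,q]. For instance
  ∂deg = eg − dg + de,
  ∂cde = de − ce + cd.
This gives a 18×12 integer matrix of rank 12; reducing to Smith normal form yields diagonal entries (1,1,1,1,1,1,1,1,1,1,1,2).

From H_k ≅ ker(∂_k) / im(∂_{k+1}) we obtain:

  H_0: rank C_0 − rank ∂_1 = 7 − 6 = 1, and the invariant factors of ∂_1 are all 1, so H_0 = Z.
  H_1: rank ker ∂_1 − rank ∂_2 = (18 − 6) − 12 = 0, and ∂_2 has invariant factor 2 > 1, so H_1 = Z/2.
  H_2: rank ker ∂_2 − rank ∂_3 = (12 − 12) − 0 = 0, and there is no ∂_3, so H_2 = 0.

As a check, the Euler characteristic is 7 − 18 + 12 = 1, which agrees with 1 − 0 + 0 = 1.

Hence the Betti numbers are b_0 = 1, b_1 = 0, b_2 = 0.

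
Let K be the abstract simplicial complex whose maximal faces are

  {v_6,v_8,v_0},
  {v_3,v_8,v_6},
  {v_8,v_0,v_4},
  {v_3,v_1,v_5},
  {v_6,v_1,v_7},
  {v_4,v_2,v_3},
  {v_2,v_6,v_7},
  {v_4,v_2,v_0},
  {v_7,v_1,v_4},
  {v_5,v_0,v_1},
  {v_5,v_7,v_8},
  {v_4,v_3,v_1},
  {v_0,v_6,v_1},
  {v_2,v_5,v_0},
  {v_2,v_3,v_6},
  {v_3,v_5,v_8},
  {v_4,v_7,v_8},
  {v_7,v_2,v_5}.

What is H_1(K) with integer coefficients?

Fix the vertex order v_0 < v_1 < v_2 < v_3 < v_4 < v_5 < v_6 < v_7 < v_8 and write every simplex with vertices in increasing order. Then dim K = 2 and the simplices of K are:

  0-simplices (9): [v_0], [v_1], [v_2], [v_3], [v_4], [v_5], [v_6], [v_7], [v_8]
  1-simplices (27): (27 of them)
  2-simplices (18): (18 of them)

giving chain groups C_0 ≅ Z^9, C_1 ≅ Z^27, C_2 ≅ Z^18.

The boundary map ∂_1: C_1 → C_0 maps an edge to its endpoints' difference, ∂[p,q] = q − p. For instance
  ∂[v_2,v_3] = [v_3] − [v_2].
This gives a 9×27 integer matrix of rank 8; reducing to Smith normal form yields diagonal entries (1,1,1,1,1,1,1,1).

The boundary map ∂_2: C_2 → C_1 maps a triangle to the signed sum of its edges. For instance
  ∂[v_0,v_1,v_5] = [v_1,v_5] − [v_0,v_5] + [v_0,v_1],
  ∂[v_0,v_4,v_8] = [v_4,v_8] − [v_0,v_8] + [v_0,v_4].
This gives a 27×18 integer matrix of rank 17; reducing to Smith normal form yields diagonal entries (1,1,1,1,1,1,1,1,1,1,1,1,1,1,1,1,1).

From H_k ≅ ker(∂_k) / im(∂_{k+1}) we obtain:

  H_1: rank ker ∂_1 − rank ∂_2 = (27 − 8) − 17 = 2, and the invariant factors of ∂_2 are all 1, so H_1 ≅ Z^2.

H_1 = Z^2.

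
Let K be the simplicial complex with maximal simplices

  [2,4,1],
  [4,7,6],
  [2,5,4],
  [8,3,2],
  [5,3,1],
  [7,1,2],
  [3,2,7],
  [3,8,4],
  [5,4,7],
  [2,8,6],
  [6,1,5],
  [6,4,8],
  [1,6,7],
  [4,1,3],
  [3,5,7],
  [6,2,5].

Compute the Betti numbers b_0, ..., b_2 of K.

b_0 = 1, b_1 = 2, b_2 = 1.

Take the total order 1 < 2 < 3 < 4 < 5 < 6 < 7 < 8 on the vertex set. Then K (dimension 2) consists of the simplices:

  0-simplices (8): [1], [2], [3], [4], [5], [6], [7], [8]
  1-simplices (24): (24 of them)
  2-simplices (16): [1,2,4], [1,2,7], [1,3,4], [1,3,5], [1,5,6], [1,6,7], [2,3,7], [2,3,8], [2,4,5], [2,5,6], [2,6,8], [3,4,8], [3,5,7], [4,5,7], [4,6,7], [4,6,8]

giving chain groups C_0 ≅ Z^8, C_1 ≅ Z^24, C_2 ≅ Z^16.

Boundary ∂_1: C_1 → C_0 maps an edge to its endpoints' difference, ∂[p,q] = q − p.
This gives a 8×24 integer matrix of rank 7; reducing to Smith normal form yields diagonal entries (1,1,1,1,1,1,1).

Boundary ∂_2: C_2 → C_1 acts by ∂[p,q,r] = [q,r] − [p,r] + [p,q]. For instance
  ∂[2,3,7] = [3,7] − [2,7] + [2,3],
  ∂[4,6,8] = [6,8] − [4,8] + [4,6].
As a 24×16 matrix over Z this has rank 15, with invariant factors (1,1,1,1,1,1,1,1,1,1,1,1,1,1,1).

Computing H_k = (kernel of ∂_k) / (image of ∂_{k+1}):

  H_0: rank C_0 − rank ∂_1 = 8 − 7 = 1, and the invariant factors of ∂_1 are all 1, so H_0 = Z.
  H_1: rank ker ∂_1 − rank ∂_2 = (24 − 7) − 15 = 2, and the invariant factors of ∂_2 are all 1, so H_1 = Z^2.
  H_2: rank ker ∂_2 − rank ∂_3 = (16 − 15) − 0 = 1, and there is no ∂_3, so H_2 = Z.

As a check, the Euler characteristic is 8 − 24 + 16 = 0, which agrees with 1 − 2 + 1 = 0.
(K is a triangulation of the torus T^2.)

Hence the Betti numbers are b_0 = 1, b_1 = 2, b_2 = 1.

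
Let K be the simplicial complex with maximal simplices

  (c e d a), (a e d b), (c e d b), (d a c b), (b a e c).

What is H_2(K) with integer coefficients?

We work with the vertex ordering a < b < c < d < e. The simplices of K, each written with vertices in increasing order, are:

  0-simplices (5): a, b, c, d, e
  1-simplices (10): ab, ac, ad, ae, bc, bd, be, cd, ce, de
  2-simplices (10): abc, abd, abe, acd, ace, ade, bcd, bce, bde, cde
  3-simplices (5): abcd, abce, abde, acde, bcde

giving chain groups C_0 ≅ Z^5, C_1 ≅ Z^10, C_2 ≅ Z^10, C_3 ≅ Z^5.

∂_1: C_1 → C_0 sends each edge [p,q] (with p < q) to q − p.
The resulting 5×10 matrix has rank 4, and its Smith normal form has invariant factors (1,1,1,1).

Boundary ∂_2: C_2 → C_1 acts by ∂[p,q,r] = [q,r] − [p,r] + [p,q]. For instance
  ∂ade = de − ae + ad,
  ∂bce = ce − be + bc.
This gives a 10×10 integer matrix of rank 6; reducing to Smith normal form yields diagonal entries (1,1,1,1,1,1).

∂_3: C_3 → C_2 sends each 3-simplex σ to the alternating sum Σ_i (−1)^i (σ with its i-th vertex removed). For instance
  ∂bcde = cde − bde + bce − bcd,
  ∂acde = cde − ade + ace − acd.
The 10×5 boundary matrix has rank 4 and Smith normal form diag(1,1,1,1).

Computing H_k = (kernel of ∂_k) / (image of ∂_{k+1}):

  H_2: rank ker ∂_2 − rank ∂_3 = (10 − 6) − 4 = 0, and the invariant factors of ∂_3 are all 1, so H_2 ≅ 0.

H_2 ≅ 0.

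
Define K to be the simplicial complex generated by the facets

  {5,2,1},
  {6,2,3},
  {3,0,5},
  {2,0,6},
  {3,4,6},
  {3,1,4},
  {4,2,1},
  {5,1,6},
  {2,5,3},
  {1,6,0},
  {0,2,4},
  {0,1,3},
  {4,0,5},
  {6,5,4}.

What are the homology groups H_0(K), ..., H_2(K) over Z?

H_0 ≅ Z,  H_1 ≅ Z^2,  H_2 ≅ Z.

Fix the vertex order 0 < 1 < 2 < 3 < 4 < 5 < 6 and write every simplex with vertices in increasing order. Then dim K = 2 and the simplices of K are:

  0-simplices (7): [0], [1], [2], [3], [4], [5], [6]
  1-simplices (21): [0,1], [0,2], [0,3], [0,4], [0,5], [0,6], [1,2], [1,3], [1,4], [1,5], [1,6], [2,3], [2,4], [2,5], [2,6], [3,4], [3,5], [3,6], [4,5], [4,6], [5,6]
  2-simplices (14): [0,1,3], [0,1,6], [0,2,4], [0,2,6], [0,3,5], [0,4,5], [1,2,4], [1,2,5], [1,3,4], [1,5,6], [2,3,5], [2,3,6], [3,4,6], [4,5,6]

giving chain groups C_0 ≅ Z^7, C_1 ≅ Z^21, C_2 ≅ Z^14.

Boundary ∂_1: C_1 → C_0 is given by ∂[p,q] = [q] − [p]. For instance
  ∂[0,4] = [4] − [0].
This gives a 7×21 integer matrix of rank 6; reducing to Smith normal form yields diagonal entries (1,1,1,1,1,1).

∂_2: C_2 → C_1 acts by ∂[p,q,r] = [q,r] − [p,r] + [p,q]. For instance
  ∂[0,4,5] = [4,5] − [0,5] + [0,4],
  ∂[1,2,5] = [2,5] − [1,5] + [1,2].
As a 21×14 matrix over Z this has rank 13, with invariant factors (1,1,1,1,1,1,1,1,1,1,1,1,1).

Reading off H_k = ker ∂_k / im ∂_{k+1}:

  H_0: rank C_0 − rank ∂_1 = 7 − 6 = 1, and the invariant factors of ∂_1 are all 1, so H_0 = Z.
  H_1: rank ker ∂_1 − rank ∂_2 = (21 − 6) − 13 = 2, and the invariant factors of ∂_2 are all 1, so H_1 = Z^2.
  H_2: rank ker ∂_2 − rank ∂_3 = (14 − 13) − 0 = 1, and there is no ∂_3, so H_2 = Z.

As a check, the Euler characteristic is 7 − 21 + 14 = 0, which agrees with 1 − 2 + 1 = 0.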